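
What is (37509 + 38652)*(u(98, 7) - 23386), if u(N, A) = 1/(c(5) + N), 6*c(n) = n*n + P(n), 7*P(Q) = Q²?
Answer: -3843614673687/2158 ≈ -1.7811e+9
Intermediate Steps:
P(Q) = Q²/7
c(n) = 4*n²/21 (c(n) = (n*n + n²/7)/6 = (n² + n²/7)/6 = (8*n²/7)/6 = 4*n²/21)
u(N, A) = 1/(100/21 + N) (u(N, A) = 1/((4/21)*5² + N) = 1/((4/21)*25 + N) = 1/(100/21 + N))
(37509 + 38652)*(u(98, 7) - 23386) = (37509 + 38652)*(21/(100 + 21*98) - 23386) = 76161*(21/(100 + 2058) - 23386) = 76161*(21/2158 - 23386) = 76161*(-50466967/2158) = -3843614673687/2158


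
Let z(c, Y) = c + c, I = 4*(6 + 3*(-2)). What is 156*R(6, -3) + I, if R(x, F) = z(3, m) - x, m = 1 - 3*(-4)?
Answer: 0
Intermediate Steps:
m = 13 (m = 1 + 12 = 13)
I = 0 (I = 4*(6 - 6) = 4*0 = 0)
z(c, Y) = 2*c
R(x, F) = 6 - x (R(x, F) = 2*3 - x = 6 - x)
156*R(6, -3) + I = 156*(6 - 1*6) + 0 = 156*(6 - 6) + 0 = 156*0 + 0 = 0 + 0 = 0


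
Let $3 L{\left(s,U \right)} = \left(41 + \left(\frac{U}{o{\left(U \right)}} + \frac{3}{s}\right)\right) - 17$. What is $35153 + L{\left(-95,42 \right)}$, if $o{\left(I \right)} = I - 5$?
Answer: $\frac{123592208}{3515} \approx 35161.0$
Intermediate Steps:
$o{\left(I \right)} = -5 + I$ ($o{\left(I \right)} = I - 5 = -5 + I$)
$L{\left(s,U \right)} = 8 + \frac{1}{s} + \frac{U}{3 \left(-5 + U\right)}$ ($L{\left(s,U \right)} = \frac{\left(41 + \left(\frac{U}{-5 + U} + \frac{3}{s}\right)\right) - 17}{3} = \frac{\left(41 + \left(\frac{3}{s} + \frac{U}{-5 + U}\right)\right) - 17}{3} = \frac{\left(41 + \frac{3}{s} + \frac{U}{-5 + U}\right) - 17}{3} = \frac{24 + \frac{3}{s} + \frac{U}{-5 + U}}{3} = 8 + \frac{1}{s} + \frac{U}{3 \left(-5 + U\right)}$)
$35153 + L{\left(-95,42 \right)} = 35153 + \frac{-5 + 42 - -3800 + \frac{25}{3} \cdot 42 \left(-95\right)}{\left(-95\right) \left(-5 + 42\right)} = 35153 - \frac{-5 + 42 + 3800 - 33250}{95 \cdot 37} = 35153 - \frac{1}{3515} \left(-29413\right) = 35153 + \frac{29413}{3515} = \frac{123592208}{3515}$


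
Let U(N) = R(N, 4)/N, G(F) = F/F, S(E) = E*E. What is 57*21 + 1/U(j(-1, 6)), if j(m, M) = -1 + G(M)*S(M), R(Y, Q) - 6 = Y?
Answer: 49112/41 ≈ 1197.9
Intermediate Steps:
R(Y, Q) = 6 + Y
S(E) = E²
G(F) = 1
j(m, M) = -1 + M² (j(m, M) = -1 + 1*M² = -1 + M²)
U(N) = (6 + N)/N
57*21 + 1/U(j(-1, 6)) = 57*21 + 1/((6 + (-1 + 6²))/(-1 + 6²)) = 1197 + 1/((6 + (-1 + 36))/(-1 + 36)) = 1197 + 1/((6 + 35)/35) = 1197 + 1/((1/35)*41) = 1197 + 1/(41/35) = 1197 + 35/41 = 49112/41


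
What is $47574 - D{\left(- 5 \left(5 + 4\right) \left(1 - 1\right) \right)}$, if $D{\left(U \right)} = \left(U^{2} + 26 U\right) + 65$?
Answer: $47509$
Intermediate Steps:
$D{\left(U \right)} = 65 + U^{2} + 26 U$
$47574 - D{\left(- 5 \left(5 + 4\right) \left(1 - 1\right) \right)} = 47574 - \left(65 + \left(- 5 \left(5 + 4\right) \left(1 - 1\right)\right)^{2} + 26 - 5 \left(5 + 4\right) \left(1 - 1\right)\right) = 47574 - \left(65 + \left(\left(-5\right) 9 \cdot 0\right)^{2} + 26 \left(-5\right) 9 \cdot 0\right) = 47574 - \left(65 + \left(\left(-45\right) 0\right)^{2} + 26 \left(\left(-45\right) 0\right)\right) = 47574 - \left(65 + 0^{2} + 26 \cdot 0\right) = 47574 - \left(65 + 0 + 0\right) = 47574 - 65 = 47509$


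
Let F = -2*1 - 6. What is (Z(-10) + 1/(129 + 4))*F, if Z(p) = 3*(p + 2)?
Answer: 25528/133 ≈ 191.94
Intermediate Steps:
Z(p) = 6 + 3*p (Z(p) = 3*(2 + p) = 6 + 3*p)
F = -8 (F = -2 - 6 = -8)
(Z(-10) + 1/(129 + 4))*F = ((6 + 3*(-10)) + 1/(129 + 4))*(-8) = ((6 - 30) + 1/133)*(-8) = (-24 + 1/133)*(-8) = -3191/133*(-8) = 25528/133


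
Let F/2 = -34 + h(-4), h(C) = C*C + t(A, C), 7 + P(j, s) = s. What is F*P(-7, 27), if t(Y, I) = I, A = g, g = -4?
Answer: -880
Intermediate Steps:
A = -4
P(j, s) = -7 + s
h(C) = C + C² (h(C) = C*C + C = C² + C = C + C²)
F = -44 (F = 2*(-34 - 4*(1 - 4)) = 2*(-34 - 4*(-3)) = 2*(-34 + 12) = 2*(-22) = -44)
F*P(-7, 27) = -44*(-7 + 27) = -44*20 = -880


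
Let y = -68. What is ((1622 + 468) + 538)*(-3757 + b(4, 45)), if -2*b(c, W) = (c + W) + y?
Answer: -9848430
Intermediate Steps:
b(c, W) = 34 - W/2 - c/2 (b(c, W) = -((c + W) - 68)/2 = -((W + c) - 68)/2 = -(-68 + W + c)/2 = 34 - W/2 - c/2)
((1622 + 468) + 538)*(-3757 + b(4, 45)) = ((1622 + 468) + 538)*(-3757 + (34 - ½*45 - ½*4)) = (2090 + 538)*(-3757 + (34 - 45/2 - 2)) = 2628*(-3757 + 19/2) = 2628*(-7495/2) = -9848430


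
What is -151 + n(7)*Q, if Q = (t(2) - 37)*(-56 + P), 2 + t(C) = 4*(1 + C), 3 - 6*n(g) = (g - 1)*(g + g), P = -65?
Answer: -88511/2 ≈ -44256.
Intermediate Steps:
n(g) = ½ - g*(-1 + g)/3 (n(g) = ½ - (g - 1)*(g + g)/6 = ½ - (-1 + g)*2*g/6 = ½ - g*(-1 + g)/3)
t(C) = 2 + 4*C (t(C) = -2 + 4*(1 + C) = -2 + (4 + 4*C) = 2 + 4*C)
Q = 3267 (Q = ((2 + 4*2) - 37)*(-56 - 65) = ((2 + 8) - 37)*(-121) = (10 - 37)*(-121) = -27*(-121) = 3267)
-151 + n(7)*Q = -151 + (½ - ⅓*7² + (⅓)*7)*3267 = -151 + (½ - ⅓*49 + 7/3)*3267 = -151 + (½ - 49/3 + 7/3)*3267 = -151 - 27/2*3267 = -151 - 88209/2 = -88511/2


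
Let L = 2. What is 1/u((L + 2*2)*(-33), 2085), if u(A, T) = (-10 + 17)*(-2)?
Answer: -1/14 ≈ -0.071429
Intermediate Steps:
u(A, T) = -14 (u(A, T) = 7*(-2) = -14)
1/u((L + 2*2)*(-33), 2085) = 1/(-14) = -1/14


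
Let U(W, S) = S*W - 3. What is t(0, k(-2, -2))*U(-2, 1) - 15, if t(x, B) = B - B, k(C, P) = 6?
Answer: -15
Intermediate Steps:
U(W, S) = -3 + S*W
t(x, B) = 0
t(0, k(-2, -2))*U(-2, 1) - 15 = 0*(-3 + 1*(-2)) - 15 = 0*(-3 - 2) - 15 = 0*(-5) - 15 = 0 - 15 = -15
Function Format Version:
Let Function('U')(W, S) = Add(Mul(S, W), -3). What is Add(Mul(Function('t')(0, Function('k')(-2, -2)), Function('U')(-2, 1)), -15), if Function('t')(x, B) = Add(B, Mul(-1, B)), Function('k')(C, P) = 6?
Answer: -15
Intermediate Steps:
Function('U')(W, S) = Add(-3, Mul(S, W))
Function('t')(x, B) = 0
Add(Mul(Function('t')(0, Function('k')(-2, -2)), Function('U')(-2, 1)), -15) = Add(Mul(0, Add(-3, Mul(1, -2))), -15) = Add(Mul(0, Add(-3, -2)), -15) = Add(Mul(0, -5), -15) = Add(0, -15) = -15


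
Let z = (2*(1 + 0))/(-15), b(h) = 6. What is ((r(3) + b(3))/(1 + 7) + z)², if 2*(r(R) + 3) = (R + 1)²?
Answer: 22201/14400 ≈ 1.5417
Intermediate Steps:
r(R) = -3 + (1 + R)²/2 (r(R) = -3 + (R + 1)²/2 = -3 + (1 + R)²/2)
z = -2/15 (z = (2*1)*(-1/15) = 2*(-1/15) = -2/15 ≈ -0.13333)
((r(3) + b(3))/(1 + 7) + z)² = (((-3 + (1 + 3)²/2) + 6)/(1 + 7) - 2/15)² = (((-3 + (½)*4²) + 6)/8 - 2/15)² = (((-3 + (½)*16) + 6)*(⅛) - 2/15)² = (((-3 + 8) + 6)*(⅛) - 2/15)² = ((5 + 6)*(⅛) - 2/15)² = (11*(⅛) - 2/15)² = (11/8 - 2/15)² = (149/120)² = 22201/14400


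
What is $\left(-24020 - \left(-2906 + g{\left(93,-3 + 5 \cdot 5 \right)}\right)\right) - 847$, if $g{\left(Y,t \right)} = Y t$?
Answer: $-24007$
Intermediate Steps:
$\left(-24020 - \left(-2906 + g{\left(93,-3 + 5 \cdot 5 \right)}\right)\right) - 847 = \left(-24020 + \left(2906 - 93 \left(-3 + 5 \cdot 5\right)\right)\right) - 847 = \left(-24020 + \left(2906 - 93 \left(-3 + 25\right)\right)\right) - 847 = \left(-24020 + \left(2906 - 93 \cdot 22\right)\right) - 847 = \left(-24020 + \left(2906 - 2046\right)\right) - 847 = \left(-24020 + 860\right) - 847 = -23160 - 847 = -24007$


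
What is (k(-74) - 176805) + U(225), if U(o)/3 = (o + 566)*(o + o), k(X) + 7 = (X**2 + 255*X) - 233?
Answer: 877411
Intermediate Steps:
k(X) = -240 + X**2 + 255*X (k(X) = -7 + ((X**2 + 255*X) - 233) = -7 + (-233 + X**2 + 255*X) = -240 + X**2 + 255*X)
U(o) = 6*o*(566 + o) (U(o) = 3*((o + 566)*(o + o)) = 3*((566 + o)*(2*o)) = 3*(2*o*(566 + o)) = 6*o*(566 + o))
(k(-74) - 176805) + U(225) = ((-240 + (-74)**2 + 255*(-74)) - 176805) + 6*225*(566 + 225) = ((-240 + 5476 - 18870) - 176805) + 6*225*791 = (-13634 - 176805) + 1067850 = -190439 + 1067850 = 877411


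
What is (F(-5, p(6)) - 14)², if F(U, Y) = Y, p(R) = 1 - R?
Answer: 361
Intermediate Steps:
(F(-5, p(6)) - 14)² = ((1 - 1*6) - 14)² = ((1 - 6) - 14)² = (-5 - 14)² = (-19)² = 361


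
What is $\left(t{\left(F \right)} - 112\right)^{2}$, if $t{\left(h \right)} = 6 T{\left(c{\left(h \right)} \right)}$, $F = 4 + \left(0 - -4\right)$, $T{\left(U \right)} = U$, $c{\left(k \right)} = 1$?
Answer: $11236$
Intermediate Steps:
$F = 8$ ($F = 4 + \left(0 + 4\right) = 4 + 4 = 8$)
$t{\left(h \right)} = 6$ ($t{\left(h \right)} = 6 \cdot 1 = 6$)
$\left(t{\left(F \right)} - 112\right)^{2} = \left(6 - 112\right)^{2} = \left(-106\right)^{2} = 11236$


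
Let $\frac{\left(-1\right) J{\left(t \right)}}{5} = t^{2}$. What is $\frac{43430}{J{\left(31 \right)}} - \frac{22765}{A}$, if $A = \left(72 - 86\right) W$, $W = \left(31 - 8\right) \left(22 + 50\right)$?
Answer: $- \frac{179499059}{22279824} \approx -8.0566$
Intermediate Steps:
$W = 1656$ ($W = 23 \cdot 72 = 1656$)
$J{\left(t \right)} = - 5 t^{2}$
$A = -23184$ ($A = \left(72 - 86\right) 1656 = \left(-14\right) 1656 = -23184$)
$\frac{43430}{J{\left(31 \right)}} - \frac{22765}{A} = \frac{43430}{\left(-5\right) 31^{2}} - \frac{22765}{-23184} = \frac{43430}{\left(-5\right) 961} - - \frac{22765}{23184} = \frac{43430}{-4805} + \frac{22765}{23184} = 43430 \left(- \frac{1}{4805}\right) + \frac{22765}{23184} = - \frac{8686}{961} + \frac{22765}{23184} = - \frac{179499059}{22279824}$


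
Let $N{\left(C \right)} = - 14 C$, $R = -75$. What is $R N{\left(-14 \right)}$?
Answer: $-14700$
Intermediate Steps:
$R N{\left(-14 \right)} = - 75 \left(\left(-14\right) \left(-14\right)\right) = \left(-75\right) 196 = -14700$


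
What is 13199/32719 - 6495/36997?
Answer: 275813498/1210504843 ≈ 0.22785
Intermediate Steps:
13199/32719 - 6495/36997 = 275813498/1210504843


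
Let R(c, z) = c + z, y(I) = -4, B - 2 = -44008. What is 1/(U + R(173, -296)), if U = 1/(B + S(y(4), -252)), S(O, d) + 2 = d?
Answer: -44260/5443981 ≈ -0.0081301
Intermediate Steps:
B = -44006 (B = 2 - 44008 = -44006)
S(O, d) = -2 + d
U = -1/44260 (U = 1/(-44006 + (-2 - 252)) = 1/(-44006 - 254) = 1/(-44260) = -1/44260 ≈ -2.2594e-5)
1/(U + R(173, -296)) = 1/(-1/44260 + (173 - 296)) = 1/(-1/44260 - 123) = 1/(-5443981/44260) = -44260/5443981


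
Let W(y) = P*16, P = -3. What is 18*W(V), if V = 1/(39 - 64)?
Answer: -864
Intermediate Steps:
V = -1/25 (V = 1/(-25) = -1/25 ≈ -0.040000)
W(y) = -48 (W(y) = -3*16 = -48)
18*W(V) = 18*(-48) = -864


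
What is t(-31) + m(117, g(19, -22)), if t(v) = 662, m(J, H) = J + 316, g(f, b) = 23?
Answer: 1095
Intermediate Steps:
m(J, H) = 316 + J
t(-31) + m(117, g(19, -22)) = 662 + (316 + 117) = 662 + 433 = 1095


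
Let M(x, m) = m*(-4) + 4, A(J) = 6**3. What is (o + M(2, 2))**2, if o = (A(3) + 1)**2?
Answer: 2216997225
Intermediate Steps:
A(J) = 216
M(x, m) = 4 - 4*m (M(x, m) = -4*m + 4 = 4 - 4*m)
o = 47089 (o = (216 + 1)**2 = 217**2 = 47089)
(o + M(2, 2))**2 = (47089 + (4 - 4*2))**2 = (47089 + (4 - 8))**2 = (47089 - 4)**2 = 47085**2 = 2216997225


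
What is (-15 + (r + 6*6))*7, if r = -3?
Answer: 126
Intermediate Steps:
(-15 + (r + 6*6))*7 = (-15 + (-3 + 6*6))*7 = (-15 + (-3 + 36))*7 = (-15 + 33)*7 = 18*7 = 126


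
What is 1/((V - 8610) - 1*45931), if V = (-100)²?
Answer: -1/44541 ≈ -2.2451e-5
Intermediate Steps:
V = 10000
1/((V - 8610) - 1*45931) = 1/((10000 - 8610) - 1*45931) = 1/(1390 - 45931) = 1/(-44541) = -1/44541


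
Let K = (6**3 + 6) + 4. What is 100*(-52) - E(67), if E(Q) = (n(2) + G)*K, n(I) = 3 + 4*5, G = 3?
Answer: -11076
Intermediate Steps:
n(I) = 23 (n(I) = 3 + 20 = 23)
K = 226 (K = (216 + 6) + 4 = 222 + 4 = 226)
E(Q) = 5876 (E(Q) = (23 + 3)*226 = 26*226 = 5876)
100*(-52) - E(67) = 100*(-52) - 1*5876 = -5200 - 5876 = -11076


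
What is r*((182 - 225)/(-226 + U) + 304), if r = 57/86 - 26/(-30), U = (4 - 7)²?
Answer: 130239703/279930 ≈ 465.26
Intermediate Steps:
U = 9 (U = (-3)² = 9)
r = 1973/1290 (r = 57*(1/86) - 26*(-1/30) = 57/86 + 13/15 = 1973/1290 ≈ 1.5295)
r*((182 - 225)/(-226 + U) + 304) = 1973*((182 - 225)/(-226 + 9) + 304)/1290 = 1973*(-43/(-217) + 304)/1290 = 1973*(-43*(-1/217) + 304)/1290 = 1973*(43/217 + 304)/1290 = (1973/1290)*(66011/217) = 130239703/279930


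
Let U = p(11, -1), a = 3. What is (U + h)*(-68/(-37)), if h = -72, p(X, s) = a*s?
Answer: -5100/37 ≈ -137.84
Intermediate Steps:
p(X, s) = 3*s
U = -3 (U = 3*(-1) = -3)
(U + h)*(-68/(-37)) = (-3 - 72)*(-68/(-37)) = -(-5100)*(-1)/37 = -75*68/37 = -5100/37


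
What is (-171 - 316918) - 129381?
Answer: -446470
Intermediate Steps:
(-171 - 316918) - 129381 = -317089 - 129381 = -446470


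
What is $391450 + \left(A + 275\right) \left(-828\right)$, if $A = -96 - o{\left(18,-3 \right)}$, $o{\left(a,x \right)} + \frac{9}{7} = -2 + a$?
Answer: $\frac{1787950}{7} \approx 2.5542 \cdot 10^{5}$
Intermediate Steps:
$o{\left(a,x \right)} = - \frac{23}{7} + a$ ($o{\left(a,x \right)} = - \frac{9}{7} + \left(-2 + a\right) = - \frac{23}{7} + a$)
$A = - \frac{775}{7}$ ($A = -96 - \left(- \frac{23}{7} + 18\right) = -96 - \frac{103}{7} = - \frac{775}{7} \approx -110.71$)
$391450 + \left(A + 275\right) \left(-828\right) = 391450 + \left(- \frac{775}{7} + 275\right) \left(-828\right) = 391450 + \frac{1150}{7} \left(-828\right) = 391450 - \frac{952200}{7} = \frac{1787950}{7}$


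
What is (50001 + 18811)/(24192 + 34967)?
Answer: 68812/59159 ≈ 1.1632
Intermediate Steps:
(50001 + 18811)/(24192 + 34967) = 68812/59159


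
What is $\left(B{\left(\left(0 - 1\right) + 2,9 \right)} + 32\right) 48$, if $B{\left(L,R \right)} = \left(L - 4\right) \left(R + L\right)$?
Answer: $96$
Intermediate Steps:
$B{\left(L,R \right)} = \left(-4 + L\right) \left(L + R\right)$
$\left(B{\left(\left(0 - 1\right) + 2,9 \right)} + 32\right) 48 = \left(\left(\left(\left(0 - 1\right) + 2\right)^{2} - 4 \left(\left(0 - 1\right) + 2\right) - 36 + \left(\left(0 - 1\right) + 2\right) 9\right) + 32\right) 48 = \left(\left(\left(-1 + 2\right)^{2} - 4 \left(-1 + 2\right) - 36 + \left(-1 + 2\right) 9\right) + 32\right) 48 = \left(\left(1^{2} - 4 - 36 + 1 \cdot 9\right) + 32\right) 48 = \left(\left(1 - 4 - 36 + 9\right) + 32\right) 48 = \left(-30 + 32\right) 48 = 2 \cdot 48 = 96$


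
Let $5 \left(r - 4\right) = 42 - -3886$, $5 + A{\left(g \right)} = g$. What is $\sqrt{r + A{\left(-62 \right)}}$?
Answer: $\frac{\sqrt{18065}}{5} \approx 26.881$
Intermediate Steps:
$A{\left(g \right)} = -5 + g$
$r = \frac{3948}{5}$ ($r = 4 + \frac{42 - -3886}{5} = 4 + \frac{42 + 3886}{5} = 4 + \frac{1}{5} \cdot 3928 = 4 + \frac{3928}{5} = \frac{3948}{5} \approx 789.6$)
$\sqrt{r + A{\left(-62 \right)}} = \sqrt{\frac{3948}{5} - 67} = \sqrt{\frac{3613}{5}} = \frac{\sqrt{18065}}{5}$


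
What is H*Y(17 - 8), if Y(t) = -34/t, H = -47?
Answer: 1598/9 ≈ 177.56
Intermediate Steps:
H*Y(17 - 8) = -(-1598)/(17 - 8) = -(-1598)/9 = -47*(-34/9) = 1598/9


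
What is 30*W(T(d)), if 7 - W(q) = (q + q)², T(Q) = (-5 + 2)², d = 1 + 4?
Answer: -9510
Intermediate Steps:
d = 5
T(Q) = 9 (T(Q) = (-3)² = 9)
W(q) = 7 - 4*q² (W(q) = 7 - (q + q)² = 7 - (2*q)² = 7 - 4*q²)
30*W(T(d)) = 30*(7 - 4*9²) = 30*(7 - 4*81) = 30*(7 - 324) = 30*(-317) = -9510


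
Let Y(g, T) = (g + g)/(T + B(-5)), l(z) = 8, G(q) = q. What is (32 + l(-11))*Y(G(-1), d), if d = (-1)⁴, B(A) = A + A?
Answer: 80/9 ≈ 8.8889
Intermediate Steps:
B(A) = 2*A
d = 1
Y(g, T) = 2*g/(-10 + T) (Y(g, T) = (g + g)/(T + 2*(-5)) = (2*g)/(T - 10) = (2*g)/(-10 + T) = 2*g/(-10 + T))
(32 + l(-11))*Y(G(-1), d) = (32 + 8)*(2*(-1)/(-10 + 1)) = 40*(2*(-1)/(-9)) = 40*(2*(-1)*(-⅑)) = 40*(2/9) = 80/9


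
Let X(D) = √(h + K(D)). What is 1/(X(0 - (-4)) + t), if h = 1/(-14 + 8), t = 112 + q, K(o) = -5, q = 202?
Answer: 1884/591607 - I*√186/591607 ≈ 0.0031845 - 2.3053e-5*I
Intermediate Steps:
t = 314 (t = 112 + 202 = 314)
h = -⅙ (h = 1/(-6) = -⅙ ≈ -0.16667)
X(D) = I*√186/6 (X(D) = √(-⅙ - 5) = √(-31/6) = I*√186/6)
1/(X(0 - (-4)) + t) = 1/(I*√186/6 + 314) = 1/(314 + I*√186/6)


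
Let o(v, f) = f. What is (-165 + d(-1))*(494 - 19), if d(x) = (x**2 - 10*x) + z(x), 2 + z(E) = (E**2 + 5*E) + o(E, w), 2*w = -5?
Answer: -154375/2 ≈ -77188.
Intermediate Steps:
w = -5/2 (w = (1/2)*(-5) = -5/2 ≈ -2.5000)
z(E) = -9/2 + E**2 + 5*E (z(E) = -2 + ((E**2 + 5*E) - 5/2) = -2 + (-5/2 + E**2 + 5*E) = -9/2 + E**2 + 5*E)
d(x) = -9/2 - 5*x + 2*x**2 (d(x) = (x**2 - 10*x) + (-9/2 + x**2 + 5*x) = -9/2 - 5*x + 2*x**2)
(-165 + d(-1))*(494 - 19) = (-165 + (-9/2 - 5*(-1) + 2*(-1)**2))*(494 - 19) = (-165 + (-9/2 + 5 + 2*1))*475 = (-165 + (-9/2 + 5 + 2))*475 = (-165 + 5/2)*475 = -325/2*475 = -154375/2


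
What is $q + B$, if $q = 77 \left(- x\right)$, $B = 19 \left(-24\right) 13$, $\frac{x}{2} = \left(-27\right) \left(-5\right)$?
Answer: $-26718$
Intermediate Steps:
$x = 270$ ($x = 2 \left(\left(-27\right) \left(-5\right)\right) = 2 \cdot 135 = 270$)
$B = -5928$ ($B = \left(-456\right) 13 = -5928$)
$q = -20790$ ($q = 77 \left(\left(-1\right) 270\right) = 77 \left(-270\right) = -20790$)
$q + B = -20790 - 5928 = -26718$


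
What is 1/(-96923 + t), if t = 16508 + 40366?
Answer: -1/40049 ≈ -2.4969e-5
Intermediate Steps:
t = 56874
1/(-96923 + t) = 1/(-96923 + 56874) = 1/(-40049) = -1/40049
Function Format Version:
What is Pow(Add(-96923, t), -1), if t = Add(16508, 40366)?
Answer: Rational(-1, 40049) ≈ -2.4969e-5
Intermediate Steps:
t = 56874
Pow(Add(-96923, t), -1) = Pow(Add(-96923, 56874), -1) = Pow(-40049, -1) = Rational(-1, 40049)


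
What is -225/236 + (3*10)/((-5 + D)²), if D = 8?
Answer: 1685/708 ≈ 2.3799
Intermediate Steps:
-225/236 + (3*10)/((-5 + D)²) = -225/236 + (3*10)/((-5 + 8)²) = -225*1/236 + 30/(3²) = -225/236 + 30/9 = -225/236 + 30*(⅑) = -225/236 + 10/3 = 1685/708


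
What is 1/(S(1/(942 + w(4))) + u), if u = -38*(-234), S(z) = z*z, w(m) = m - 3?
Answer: 889249/7907202109 ≈ 0.00011246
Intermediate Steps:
w(m) = -3 + m
S(z) = z**2
u = 8892
1/(S(1/(942 + w(4))) + u) = 1/((1/(942 + (-3 + 4)))**2 + 8892) = 1/((1/(942 + 1))**2 + 8892) = 1/((1/943)**2 + 8892) = 1/(1/889249 + 8892) = 1/(7907202109/889249) = 889249/7907202109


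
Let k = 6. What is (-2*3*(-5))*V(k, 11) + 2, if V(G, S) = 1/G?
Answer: 7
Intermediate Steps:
(-2*3*(-5))*V(k, 11) + 2 = (-2*3*(-5))/6 + 2 = -6*(-5)*(⅙) + 2 = 30*(⅙) + 2 = 5 + 2 = 7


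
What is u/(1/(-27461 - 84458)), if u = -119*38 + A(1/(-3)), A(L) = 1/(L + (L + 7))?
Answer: 9615520885/19 ≈ 5.0608e+8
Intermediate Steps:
A(L) = 1/(7 + 2*L) (A(L) = 1/(L + (7 + L)) = 1/(7 + 2*L))
u = -85915/19 (u = -119*38 + 1/(7 + 2/(-3)) = -4522 + 1/(7 + 2*(-⅓)) = -4522 + 1/(7 - ⅔) = -4522 + 1/(19/3) = -4522 + 3/19 = -85915/19 ≈ -4521.8)
u/(1/(-27461 - 84458)) = -85915/(19*(1/(-27461 - 84458))) = -85915/(19*(1/(-111919))) = -85915/(19*(-1/111919)) = -85915/19*(-111919) = 9615520885/19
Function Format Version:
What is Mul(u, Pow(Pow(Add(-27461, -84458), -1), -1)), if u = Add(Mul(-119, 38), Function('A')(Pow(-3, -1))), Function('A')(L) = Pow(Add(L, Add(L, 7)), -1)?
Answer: Rational(9615520885, 19) ≈ 5.0608e+8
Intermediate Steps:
Function('A')(L) = Pow(Add(7, Mul(2, L)), -1) (Function('A')(L) = Pow(Add(L, Add(7, L)), -1) = Pow(Add(7, Mul(2, L)), -1))
u = Rational(-85915, 19) (u = Add(Mul(-119, 38), Pow(Add(7, Mul(2, Pow(-3, -1))), -1)) = Add(-4522, Pow(Add(7, Mul(2, Rational(-1, 3))), -1)) = Add(-4522, Pow(Add(7, Rational(-2, 3)), -1)) = Add(-4522, Pow(Rational(19, 3), -1)) = Add(-4522, Rational(3, 19)) = Rational(-85915, 19) ≈ -4521.8)
Mul(u, Pow(Pow(Add(-27461, -84458), -1), -1)) = Mul(Rational(-85915, 19), Pow(Pow(Add(-27461, -84458), -1), -1)) = Mul(Rational(-85915, 19), Pow(Pow(-111919, -1), -1)) = Mul(Rational(-85915, 19), Pow(Rational(-1, 111919), -1)) = Mul(Rational(-85915, 19), -111919) = Rational(9615520885, 19)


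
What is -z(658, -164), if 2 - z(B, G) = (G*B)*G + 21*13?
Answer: 17697839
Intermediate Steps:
z(B, G) = -271 - B*G² (z(B, G) = 2 - ((G*B)*G + 21*13) = 2 - ((B*G)*G + 273) = 2 - (B*G² + 273) = 2 - (273 + B*G²) = 2 + (-273 - B*G²) = -271 - B*G²)
-z(658, -164) = -(-271 - 1*658*(-164)²) = -(-271 - 1*658*26896) = -(-271 - 17697568) = -1*(-17697839) = 17697839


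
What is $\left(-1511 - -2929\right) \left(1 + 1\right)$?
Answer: $2836$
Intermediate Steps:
$\left(-1511 - -2929\right) \left(1 + 1\right) = \left(-1511 + 2929\right) 2 = 1418 \cdot 2 = 2836$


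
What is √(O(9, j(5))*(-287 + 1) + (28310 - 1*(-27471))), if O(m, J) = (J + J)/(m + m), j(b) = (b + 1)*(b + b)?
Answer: √484869/3 ≈ 232.11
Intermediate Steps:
j(b) = 2*b*(1 + b) (j(b) = (1 + b)*(2*b) = 2*b*(1 + b))
O(m, J) = J/m (O(m, J) = (2*J)/((2*m)) = (2*J)*(1/(2*m)) = J/m)
√(O(9, j(5))*(-287 + 1) + (28310 - 1*(-27471))) = √(((2*5*(1 + 5))/9)*(-287 + 1) + (28310 - 1*(-27471))) = √(((2*5*6)*(⅑))*(-286) + (28310 + 27471)) = √((60*(⅑))*(-286) + 55781) = √((20/3)*(-286) + 55781) = √(-5720/3 + 55781) = √(161623/3) = √484869/3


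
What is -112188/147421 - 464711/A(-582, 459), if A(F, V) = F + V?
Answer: 68494361207/18132783 ≈ 3777.4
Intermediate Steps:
-112188/147421 - 464711/A(-582, 459) = -112188/147421 - 464711/(-582 + 459) = -112188*1/147421 - 464711/(-123) = -112188/147421 - 464711*(-1/123) = -112188/147421 + 464711/123 = 68494361207/18132783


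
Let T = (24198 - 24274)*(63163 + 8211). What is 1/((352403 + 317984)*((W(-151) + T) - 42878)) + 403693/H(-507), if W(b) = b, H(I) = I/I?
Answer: 1479659753391450522/3665309414311 ≈ 4.0369e+5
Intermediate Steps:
H(I) = 1
T = -5424424 (T = -76*71374 = -5424424)
1/((352403 + 317984)*((W(-151) + T) - 42878)) + 403693/H(-507) = 1/((352403 + 317984)*((-151 - 5424424) - 42878)) + 403693/1 = 1/(670387*(-5424575 - 42878)) + 403693*1 = (1/670387)/(-5467453) + 403693 = (1/670387)*(-1/5467453) + 403693 = -1/3665309414311 + 403693 = 1479659753391450522/3665309414311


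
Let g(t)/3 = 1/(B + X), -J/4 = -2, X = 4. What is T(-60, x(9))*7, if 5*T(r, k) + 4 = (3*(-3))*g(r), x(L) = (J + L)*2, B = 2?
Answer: -119/10 ≈ -11.900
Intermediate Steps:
J = 8 (J = -4*(-2) = 8)
x(L) = 16 + 2*L (x(L) = (8 + L)*2 = 16 + 2*L)
g(t) = ½ (g(t) = 3/(2 + 4) = 3/6 = 3*(⅙) = ½)
T(r, k) = -17/10 (T(r, k) = -⅘ + ((3*(-3))*(½))/5 = -⅘ + (-9*½)/5 = -⅘ + (⅕)*(-9/2) = -⅘ - 9/10 = -17/10)
T(-60, x(9))*7 = -17/10*7 = -119/10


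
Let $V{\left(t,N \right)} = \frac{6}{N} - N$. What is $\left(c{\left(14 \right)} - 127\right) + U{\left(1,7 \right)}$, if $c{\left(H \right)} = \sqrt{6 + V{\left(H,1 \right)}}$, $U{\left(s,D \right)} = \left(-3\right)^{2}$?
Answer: $-118 + \sqrt{11} \approx -114.68$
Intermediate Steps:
$U{\left(s,D \right)} = 9$
$V{\left(t,N \right)} = - N + \frac{6}{N}$
$c{\left(H \right)} = \sqrt{11}$ ($c{\left(H \right)} = \sqrt{6 + \left(\left(-1\right) 1 + \frac{6}{1}\right)} = \sqrt{6 + \left(-1 + 6 \cdot 1\right)} = \sqrt{6 + \left(-1 + 6\right)} = \sqrt{6 + 5} = \sqrt{11}$)
$\left(c{\left(14 \right)} - 127\right) + U{\left(1,7 \right)} = \left(\sqrt{11} - 127\right) + 9 = \left(-127 + \sqrt{11}\right) + 9 = -118 + \sqrt{11}$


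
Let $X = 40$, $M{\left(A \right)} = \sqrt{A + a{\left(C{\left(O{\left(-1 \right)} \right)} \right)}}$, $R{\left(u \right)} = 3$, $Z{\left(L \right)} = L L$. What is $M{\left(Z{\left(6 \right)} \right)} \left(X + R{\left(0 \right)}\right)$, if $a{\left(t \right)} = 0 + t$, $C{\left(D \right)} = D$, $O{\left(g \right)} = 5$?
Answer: $43 \sqrt{41} \approx 275.33$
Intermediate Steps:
$Z{\left(L \right)} = L^{2}$
$a{\left(t \right)} = t$
$M{\left(A \right)} = \sqrt{5 + A}$ ($M{\left(A \right)} = \sqrt{A + 5} = \sqrt{5 + A}$)
$M{\left(Z{\left(6 \right)} \right)} \left(X + R{\left(0 \right)}\right) = \sqrt{5 + 6^{2}} \left(40 + 3\right) = \sqrt{5 + 36} \cdot 43 = \sqrt{41} \cdot 43 = 43 \sqrt{41}$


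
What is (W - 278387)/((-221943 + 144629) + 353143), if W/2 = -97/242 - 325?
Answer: -33763574/33375309 ≈ -1.0116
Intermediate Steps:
W = -78747/121 (W = 2*(-97/242 - 325) = 2*(-78747/242) = -78747/121 ≈ -650.80)
(W - 278387)/((-221943 + 144629) + 353143) = (-78747/121 - 278387)/((-221943 + 144629) + 353143) = -33763574/(121*(-77314 + 353143)) = -33763574/121/275829 = -33763574/121*1/275829 = -33763574/33375309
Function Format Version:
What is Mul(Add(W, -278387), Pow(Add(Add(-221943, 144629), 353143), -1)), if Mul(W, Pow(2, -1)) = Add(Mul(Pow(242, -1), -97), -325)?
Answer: Rational(-33763574, 33375309) ≈ -1.0116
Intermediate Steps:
W = Rational(-78747, 121) (W = Mul(2, Add(Mul(Pow(242, -1), -97), -325)) = Mul(2, Add(Mul(Rational(1, 242), -97), -325)) = Mul(2, Add(Rational(-97, 242), -325)) = Mul(2, Rational(-78747, 242)) = Rational(-78747, 121) ≈ -650.80)
Mul(Add(W, -278387), Pow(Add(Add(-221943, 144629), 353143), -1)) = Mul(Add(Rational(-78747, 121), -278387), Pow(Add(Add(-221943, 144629), 353143), -1)) = Mul(Rational(-33763574, 121), Pow(Add(-77314, 353143), -1)) = Mul(Rational(-33763574, 121), Pow(275829, -1)) = Mul(Rational(-33763574, 121), Rational(1, 275829)) = Rational(-33763574, 33375309)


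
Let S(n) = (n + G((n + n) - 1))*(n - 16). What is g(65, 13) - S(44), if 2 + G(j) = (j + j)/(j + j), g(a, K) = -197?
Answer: -1401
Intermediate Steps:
G(j) = -1 (G(j) = -2 + (j + j)/(j + j) = -2 + (2*j)/((2*j)) = -2 + (2*j)*(1/(2*j)) = -2 + 1 = -1)
S(n) = (-1 + n)*(-16 + n) (S(n) = (n - 1)*(n - 16) = (-1 + n)*(-16 + n))
g(65, 13) - S(44) = -197 - (16 + 44² - 17*44) = -197 - (16 + 1936 - 748) = -197 - 1*1204 = -197 - 1204 = -1401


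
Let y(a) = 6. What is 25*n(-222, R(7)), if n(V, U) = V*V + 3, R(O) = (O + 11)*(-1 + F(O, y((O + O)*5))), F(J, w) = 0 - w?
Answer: 1232175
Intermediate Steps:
F(J, w) = -w
R(O) = -77 - 7*O (R(O) = (O + 11)*(-1 - 1*6) = (11 + O)*(-1 - 6) = (11 + O)*(-7) = -77 - 7*O)
n(V, U) = 3 + V² (n(V, U) = V² + 3 = 3 + V²)
25*n(-222, R(7)) = 25*(3 + (-222)²) = 25*(3 + 49284) = 25*49287 = 1232175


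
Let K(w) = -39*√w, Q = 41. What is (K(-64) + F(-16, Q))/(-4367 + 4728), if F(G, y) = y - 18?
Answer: 23/361 - 312*I/361 ≈ 0.063712 - 0.86427*I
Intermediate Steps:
F(G, y) = -18 + y
(K(-64) + F(-16, Q))/(-4367 + 4728) = (-312*I + (-18 + 41))/(-4367 + 4728) = (-312*I + 23)/361 = (-312*I + 23)*(1/361) = (23 - 312*I)*(1/361) = 23/361 - 312*I/361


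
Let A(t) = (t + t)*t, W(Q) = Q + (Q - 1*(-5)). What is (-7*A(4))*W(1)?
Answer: -1568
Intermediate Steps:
W(Q) = 5 + 2*Q (W(Q) = Q + (Q + 5) = Q + (5 + Q) = 5 + 2*Q)
A(t) = 2*t² (A(t) = (2*t)*t = 2*t²)
(-7*A(4))*W(1) = (-14*4²)*(5 + 2*1) = (-14*16)*(5 + 2) = -7*32*7 = -224*7 = -1568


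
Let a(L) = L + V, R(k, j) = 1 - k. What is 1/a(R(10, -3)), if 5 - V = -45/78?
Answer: -26/89 ≈ -0.29213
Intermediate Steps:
V = 145/26 (V = 5 - (-45)/78 = 5 - 1*(-15/26) = 5 + 15/26 = 145/26 ≈ 5.5769)
a(L) = 145/26 + L (a(L) = L + 145/26 = 145/26 + L)
1/a(R(10, -3)) = 1/(145/26 + (1 - 1*10)) = 1/(145/26 + (1 - 10)) = 1/(145/26 - 9) = 1/(-89/26) = -26/89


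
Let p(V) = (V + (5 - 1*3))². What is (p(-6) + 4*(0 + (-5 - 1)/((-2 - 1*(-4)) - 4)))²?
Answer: 784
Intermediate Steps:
p(V) = (2 + V)² (p(V) = (V + (5 - 3))² = (V + 2)² = (2 + V)²)
(p(-6) + 4*(0 + (-5 - 1)/((-2 - 1*(-4)) - 4)))² = ((2 - 6)² + 4*(0 + (-5 - 1)/((-2 - 1*(-4)) - 4)))² = ((-4)² + 4*(0 - 6/((-2 + 4) - 4)))² = (16 + 4*(0 - 6/(2 - 4)))² = (16 + 4*(0 - 6/(-2)))² = (16 + 4*(0 - 6*(-½)))² = (16 + 4*(0 + 3))² = (16 + 4*3)² = (16 + 12)² = 28² = 784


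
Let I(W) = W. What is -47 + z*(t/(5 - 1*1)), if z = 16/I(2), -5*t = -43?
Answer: -149/5 ≈ -29.800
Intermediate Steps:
t = 43/5 (t = -⅕*(-43) = 43/5 ≈ 8.6000)
z = 8 (z = 16/2 = 16*(½) = 8)
-47 + z*(t/(5 - 1*1)) = -47 + 8*(43/(5*(5 - 1*1))) = -47 + 8*(43/(5*(5 - 1))) = -47 + 8*((43/5)/4) = -47 + 8*((43/5)*(¼)) = -47 + 8*(43/20) = -47 + 86/5 = -149/5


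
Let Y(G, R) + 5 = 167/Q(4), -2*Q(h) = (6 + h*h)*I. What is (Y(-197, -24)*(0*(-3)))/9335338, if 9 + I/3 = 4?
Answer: 0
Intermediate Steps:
I = -15 (I = -27 + 3*4 = -27 + 12 = -15)
Q(h) = 45 + 15*h²/2 (Q(h) = -(6 + h*h)*(-15)/2 = -(6 + h²)*(-15)/2 = -(-90 - 15*h²)/2 = 45 + 15*h²/2)
Y(G, R) = -658/165 (Y(G, R) = -5 + 167/(45 + (15/2)*4²) = -5 + 167/(45 + (15/2)*16) = -5 + 167/(45 + 120) = -5 + 167/165 = -658/165)
(Y(-197, -24)*(0*(-3)))/9335338 = -0*(-3)/9335338 = -658/165*0*(1/9335338) = 0*(1/9335338) = 0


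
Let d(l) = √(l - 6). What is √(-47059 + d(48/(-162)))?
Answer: √(-423531 + I*√510)/3 ≈ 0.0057835 + 216.93*I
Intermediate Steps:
d(l) = √(-6 + l)
√(-47059 + d(48/(-162))) = √(-47059 + √(-6 + 48/(-162))) = √(-47059 + √(-6 + 48*(-1/162))) = √(-47059 + √(-6 - 8/27)) = √(-47059 + √(-170/27)) = √(-47059 + I*√510/9)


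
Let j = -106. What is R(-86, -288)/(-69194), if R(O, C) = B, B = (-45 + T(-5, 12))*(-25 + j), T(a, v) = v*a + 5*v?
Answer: -5895/69194 ≈ -0.085195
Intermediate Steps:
T(a, v) = 5*v + a*v (T(a, v) = a*v + 5*v = 5*v + a*v)
B = 5895 (B = (-45 + 12*(5 - 5))*(-25 - 106) = (-45 + 12*0)*(-131) = (-45 + 0)*(-131) = -45*(-131) = 5895)
R(O, C) = 5895
R(-86, -288)/(-69194) = 5895/(-69194) = 5895*(-1/69194) = -5895/69194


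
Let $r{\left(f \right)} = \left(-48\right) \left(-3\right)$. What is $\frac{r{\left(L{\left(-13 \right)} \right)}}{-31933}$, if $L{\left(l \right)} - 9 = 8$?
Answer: $- \frac{144}{31933} \approx -0.0045094$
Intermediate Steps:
$L{\left(l \right)} = 17$ ($L{\left(l \right)} = 9 + 8 = 17$)
$r{\left(f \right)} = 144$
$\frac{r{\left(L{\left(-13 \right)} \right)}}{-31933} = \frac{144}{-31933} = 144 \left(- \frac{1}{31933}\right) = - \frac{144}{31933}$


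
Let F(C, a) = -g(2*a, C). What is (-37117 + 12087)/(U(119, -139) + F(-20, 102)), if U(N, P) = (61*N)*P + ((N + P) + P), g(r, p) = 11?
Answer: 25030/1009171 ≈ 0.024803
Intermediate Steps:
F(C, a) = -11 (F(C, a) = -1*11 = -11)
U(N, P) = N + 2*P + 61*N*P (U(N, P) = 61*N*P + (N + 2*P) = N + 2*P + 61*N*P)
(-37117 + 12087)/(U(119, -139) + F(-20, 102)) = (-37117 + 12087)/((119 + 2*(-139) + 61*119*(-139)) - 11) = -25030/((119 - 278 - 1009001) - 11) = -25030/(-1009160 - 11) = -25030/(-1009171) = -25030*(-1/1009171) = 25030/1009171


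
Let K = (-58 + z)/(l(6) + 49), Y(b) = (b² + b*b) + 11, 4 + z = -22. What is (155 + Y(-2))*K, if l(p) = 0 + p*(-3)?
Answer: -14616/31 ≈ -471.48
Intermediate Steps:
z = -26 (z = -4 - 22 = -26)
l(p) = -3*p (l(p) = 0 - 3*p = -3*p)
Y(b) = 11 + 2*b² (Y(b) = (b² + b²) + 11 = 2*b² + 11 = 11 + 2*b²)
K = -84/31 (K = (-58 - 26)/(-3*6 + 49) = -84/(-18 + 49) = -84/31 ≈ -2.7097)
(155 + Y(-2))*K = (155 + (11 + 2*(-2)²))*(-84/31) = (155 + (11 + 2*4))*(-84/31) = (155 + (11 + 8))*(-84/31) = (155 + 19)*(-84/31) = 174*(-84/31) = -14616/31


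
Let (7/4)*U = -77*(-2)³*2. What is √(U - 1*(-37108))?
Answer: 2*√9453 ≈ 194.45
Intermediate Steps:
U = 704 (U = 4*(-77*(-2)³*2)/7 = 4*(-77*(-8)*2)/7 = 4*(616*2)/7 = (4/7)*1232 = 704)
√(U - 1*(-37108)) = √(704 - 1*(-37108)) = √(704 + 37108) = √37812 = 2*√9453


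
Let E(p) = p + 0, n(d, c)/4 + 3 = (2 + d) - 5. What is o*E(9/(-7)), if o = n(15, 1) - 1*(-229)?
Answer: -2385/7 ≈ -340.71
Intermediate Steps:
n(d, c) = -24 + 4*d (n(d, c) = -12 + 4*((2 + d) - 5) = -12 + 4*(-3 + d) = -12 + (-12 + 4*d) = -24 + 4*d)
E(p) = p
o = 265 (o = (-24 + 4*15) - 1*(-229) = (-24 + 60) + 229 = 36 + 229 = 265)
o*E(9/(-7)) = 265*(9/(-7)) = 265*(9*(-1/7)) = 265*(-9/7) = -2385/7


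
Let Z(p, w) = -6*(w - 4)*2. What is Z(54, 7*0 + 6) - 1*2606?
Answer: -2630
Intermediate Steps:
Z(p, w) = 48 - 12*w (Z(p, w) = -6*(-4 + w)*2 = (24 - 6*w)*2 = 48 - 12*w)
Z(54, 7*0 + 6) - 1*2606 = (48 - 12*(7*0 + 6)) - 1*2606 = (48 - 12*(0 + 6)) - 2606 = (48 - 12*6) - 2606 = (48 - 72) - 2606 = -24 - 2606 = -2630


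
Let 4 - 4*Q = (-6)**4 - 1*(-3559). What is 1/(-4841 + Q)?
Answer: -4/24215 ≈ -0.00016519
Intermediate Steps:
Q = -4851/4 (Q = 1 - ((-6)**4 - 1*(-3559))/4 = 1 - (1296 + 3559)/4 = 1 - 1/4*4855 = 1 - 4855/4 = -4851/4 ≈ -1212.8)
1/(-4841 + Q) = 1/(-4841 - 4851/4) = 1/(-24215/4) = -4/24215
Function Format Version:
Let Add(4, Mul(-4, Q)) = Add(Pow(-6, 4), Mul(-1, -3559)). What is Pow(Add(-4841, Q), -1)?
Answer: Rational(-4, 24215) ≈ -0.00016519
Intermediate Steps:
Q = Rational(-4851, 4) (Q = Add(1, Mul(Rational(-1, 4), Add(Pow(-6, 4), Mul(-1, -3559)))) = Add(1, Mul(Rational(-1, 4), Add(1296, 3559))) = Add(1, Mul(Rational(-1, 4), 4855)) = Add(1, Rational(-4855, 4)) = Rational(-4851, 4) ≈ -1212.8)
Pow(Add(-4841, Q), -1) = Pow(Add(-4841, Rational(-4851, 4)), -1) = Pow(Rational(-24215, 4), -1) = Rational(-4, 24215)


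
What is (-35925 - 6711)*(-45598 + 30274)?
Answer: 653354064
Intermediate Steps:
(-35925 - 6711)*(-45598 + 30274) = -42636*(-15324) = 653354064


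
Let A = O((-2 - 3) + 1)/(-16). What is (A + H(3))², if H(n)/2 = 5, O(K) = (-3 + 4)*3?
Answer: 24649/256 ≈ 96.285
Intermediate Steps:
O(K) = 3 (O(K) = 1*3 = 3)
H(n) = 10 (H(n) = 2*5 = 10)
A = -3/16 (A = 3/(-16) = 3*(-1/16) = -3/16 ≈ -0.18750)
(A + H(3))² = (-3/16 + 10)² = (157/16)² = 24649/256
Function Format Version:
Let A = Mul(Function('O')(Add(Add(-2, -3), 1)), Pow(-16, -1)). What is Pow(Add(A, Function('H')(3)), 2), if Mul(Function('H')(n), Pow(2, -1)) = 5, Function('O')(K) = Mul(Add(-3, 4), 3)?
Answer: Rational(24649, 256) ≈ 96.285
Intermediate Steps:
Function('O')(K) = 3 (Function('O')(K) = Mul(1, 3) = 3)
Function('H')(n) = 10 (Function('H')(n) = Mul(2, 5) = 10)
A = Rational(-3, 16) (A = Mul(3, Pow(-16, -1)) = Mul(3, Rational(-1, 16)) = Rational(-3, 16) ≈ -0.18750)
Pow(Add(A, Function('H')(3)), 2) = Pow(Add(Rational(-3, 16), 10), 2) = Pow(Rational(157, 16), 2) = Rational(24649, 256)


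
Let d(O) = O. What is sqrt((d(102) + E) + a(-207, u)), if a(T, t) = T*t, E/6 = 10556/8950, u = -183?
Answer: sqrt(30431001147)/895 ≈ 194.91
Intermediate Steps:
E = 31668/4475 (E = 6*(10556/8950) = 6*(10556*(1/8950)) = 6*(5278/4475) = 31668/4475 ≈ 7.0766)
sqrt((d(102) + E) + a(-207, u)) = sqrt((102 + 31668/4475) - 207*(-183)) = sqrt(488118/4475 + 37881) = sqrt(170005593/4475) = sqrt(30431001147)/895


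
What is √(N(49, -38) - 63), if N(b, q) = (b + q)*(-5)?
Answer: I*√118 ≈ 10.863*I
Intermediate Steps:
N(b, q) = -5*b - 5*q
√(N(49, -38) - 63) = √((-5*49 - 5*(-38)) - 63) = √((-245 + 190) - 63) = √(-55 - 63) = √(-118) = I*√118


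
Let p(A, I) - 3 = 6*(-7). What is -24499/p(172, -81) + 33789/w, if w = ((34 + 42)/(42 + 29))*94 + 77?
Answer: 402518630/491829 ≈ 818.41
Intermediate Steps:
w = 12611/71 (w = (76/71)*94 + 77 = 7144/71 + 77 = 12611/71 ≈ 177.62)
p(A, I) = -39 (p(A, I) = 3 + 6*(-7) = 3 - 42 = -39)
-24499/p(172, -81) + 33789/w = -24499/(-39) + 33789/(12611/71) = -24499*(-1/39) + 33789*(71/12611) = 24499/39 + 2399019/12611 = 402518630/491829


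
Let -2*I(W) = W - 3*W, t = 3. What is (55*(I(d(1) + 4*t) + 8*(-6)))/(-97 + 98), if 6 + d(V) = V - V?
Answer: -2310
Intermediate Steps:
d(V) = -6 (d(V) = -6 + (V - V) = -6 + 0 = -6)
I(W) = W (I(W) = -(W - 3*W)/2 = -(-1)*W = W)
(55*(I(d(1) + 4*t) + 8*(-6)))/(-97 + 98) = (55*((-6 + 4*3) + 8*(-6)))/(-97 + 98) = (55*((-6 + 12) - 48))/1 = (55*(6 - 48))*1 = (55*(-42))*1 = -2310*1 = -2310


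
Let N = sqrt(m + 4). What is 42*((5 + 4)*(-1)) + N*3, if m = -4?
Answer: -378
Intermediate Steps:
N = 0 (N = sqrt(-4 + 4) = sqrt(0) = 0)
42*((5 + 4)*(-1)) + N*3 = 42*((5 + 4)*(-1)) + 0*3 = 42*(9*(-1)) + 0 = 42*(-9) + 0 = -378 + 0 = -378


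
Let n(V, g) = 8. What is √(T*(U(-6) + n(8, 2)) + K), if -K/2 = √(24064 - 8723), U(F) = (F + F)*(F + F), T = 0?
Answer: I*29^(¼)*√46 ≈ 15.739*I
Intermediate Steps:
U(F) = 4*F² (U(F) = (2*F)*(2*F) = 4*F²)
K = -46*√29 (K = -2*√(24064 - 8723) = -46*√29 ≈ -247.72)
√(T*(U(-6) + n(8, 2)) + K) = √(0*(4*(-6)² + 8) - 46*√29) = √(0*(4*36 + 8) - 46*√29) = √(0*(144 + 8) - 46*√29) = √(0*152 - 46*√29) = √(0 - 46*√29) = √(-46*√29) = I*29^(¼)*√46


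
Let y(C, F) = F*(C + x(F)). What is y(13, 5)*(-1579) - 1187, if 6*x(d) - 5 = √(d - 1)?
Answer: -678197/6 ≈ -1.1303e+5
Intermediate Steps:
x(d) = ⅚ + √(-1 + d)/6 (x(d) = ⅚ + √(d - 1)/6 = ⅚ + √(-1 + d)/6)
y(C, F) = F*(⅚ + C + √(-1 + F)/6) (y(C, F) = F*(C + (⅚ + √(-1 + F)/6)) = F*(⅚ + C + √(-1 + F)/6))
y(13, 5)*(-1579) - 1187 = ((⅙)*5*(5 + √(-1 + 5) + 6*13))*(-1579) - 1187 = ((⅙)*5*(5 + √4 + 78))*(-1579) - 1187 = ((⅙)*5*(5 + 2 + 78))*(-1579) - 1187 = ((⅙)*5*85)*(-1579) - 1187 = (425/6)*(-1579) - 1187 = -671075/6 - 1187 = -678197/6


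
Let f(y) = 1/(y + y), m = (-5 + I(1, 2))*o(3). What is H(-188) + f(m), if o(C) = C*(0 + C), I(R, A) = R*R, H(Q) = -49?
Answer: -3529/72 ≈ -49.014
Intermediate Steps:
I(R, A) = R²
o(C) = C² (o(C) = C*C = C²)
m = -36 (m = (-5 + 1²)*3² = (-5 + 1)*9 = -4*9 = -36)
f(y) = 1/(2*y)
H(-188) + f(m) = -49 + (½)/(-36) = -49 + (½)*(-1/36) = -49 - 1/72 = -3529/72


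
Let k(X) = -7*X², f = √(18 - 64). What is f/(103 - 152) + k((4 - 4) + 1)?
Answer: -7 - I*√46/49 ≈ -7.0 - 0.13841*I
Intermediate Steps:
f = I*√46 (f = √(-46) = I*√46 ≈ 6.7823*I)
f/(103 - 152) + k((4 - 4) + 1) = (I*√46)/(103 - 152) - 7*((4 - 4) + 1)² = (I*√46)/(-49) - 7*(0 + 1)² = -I*√46/49 - 7*1² = -I*√46/49 - 7*1 = -I*√46/49 - 7 = -7 - I*√46/49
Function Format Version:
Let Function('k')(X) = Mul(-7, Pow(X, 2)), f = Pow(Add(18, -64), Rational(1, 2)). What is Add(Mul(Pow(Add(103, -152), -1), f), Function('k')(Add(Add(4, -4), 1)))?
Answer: Add(-7, Mul(Rational(-1, 49), I, Pow(46, Rational(1, 2)))) ≈ Add(-7.0000, Mul(-0.13841, I))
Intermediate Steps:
f = Mul(I, Pow(46, Rational(1, 2))) (f = Pow(-46, Rational(1, 2)) = Mul(I, Pow(46, Rational(1, 2))) ≈ Mul(6.7823, I))
Add(Mul(Pow(Add(103, -152), -1), f), Function('k')(Add(Add(4, -4), 1))) = Add(Mul(Pow(Add(103, -152), -1), Mul(I, Pow(46, Rational(1, 2)))), Mul(-7, Pow(Add(Add(4, -4), 1), 2))) = Add(Mul(Pow(-49, -1), Mul(I, Pow(46, Rational(1, 2)))), Mul(-7, Pow(Add(0, 1), 2))) = Add(Mul(Rational(-1, 49), Mul(I, Pow(46, Rational(1, 2)))), Mul(-7, Pow(1, 2))) = Add(Mul(Rational(-1, 49), I, Pow(46, Rational(1, 2))), Mul(-7, 1)) = Add(Mul(Rational(-1, 49), I, Pow(46, Rational(1, 2))), -7) = Add(-7, Mul(Rational(-1, 49), I, Pow(46, Rational(1, 2))))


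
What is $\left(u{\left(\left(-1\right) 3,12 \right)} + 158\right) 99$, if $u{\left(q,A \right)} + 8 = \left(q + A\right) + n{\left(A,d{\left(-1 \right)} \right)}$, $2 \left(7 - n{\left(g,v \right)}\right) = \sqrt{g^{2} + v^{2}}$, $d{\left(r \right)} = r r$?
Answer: $16434 - \frac{99 \sqrt{145}}{2} \approx 15838.0$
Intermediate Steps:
$d{\left(r \right)} = r^{2}$
$n{\left(g,v \right)} = 7 - \frac{\sqrt{g^{2} + v^{2}}}{2}$
$u{\left(q,A \right)} = -1 + A + q - \frac{\sqrt{1 + A^{2}}}{2}$ ($u{\left(q,A \right)} = -8 - \left(-7 + \frac{\sqrt{A^{2} + \left(\left(-1\right)^{2}\right)^{2}}}{2} - A - q\right) = -8 - \left(-7 + \frac{\sqrt{A^{2} + 1^{2}}}{2} - A - q\right) = -8 - \left(-7 + \frac{\sqrt{A^{2} + 1}}{2} - A - q\right) = -8 - \left(-7 + \frac{\sqrt{1 + A^{2}}}{2} - A - q\right) = -8 + \left(7 + A + q - \frac{\sqrt{1 + A^{2}}}{2}\right) = -1 + A + q - \frac{\sqrt{1 + A^{2}}}{2}$)
$\left(u{\left(\left(-1\right) 3,12 \right)} + 158\right) 99 = \left(\left(-1 + 12 - 3 - \frac{\sqrt{1 + 12^{2}}}{2}\right) + 158\right) 99 = \left(\left(-1 + 12 - 3 - \frac{\sqrt{1 + 144}}{2}\right) + 158\right) 99 = \left(\left(-1 + 12 - 3 - \frac{\sqrt{145}}{2}\right) + 158\right) 99 = \left(\left(8 - \frac{\sqrt{145}}{2}\right) + 158\right) 99 = \left(166 - \frac{\sqrt{145}}{2}\right) 99 = 16434 - \frac{99 \sqrt{145}}{2}$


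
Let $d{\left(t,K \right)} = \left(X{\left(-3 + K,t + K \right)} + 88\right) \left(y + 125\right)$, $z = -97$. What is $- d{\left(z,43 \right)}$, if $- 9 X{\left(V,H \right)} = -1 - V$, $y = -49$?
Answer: $- \frac{63308}{9} \approx -7034.2$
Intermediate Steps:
$X{\left(V,H \right)} = \frac{1}{9} + \frac{V}{9}$ ($X{\left(V,H \right)} = - \frac{-1 - V}{9} = \frac{1}{9} + \frac{V}{9}$)
$d{\left(t,K \right)} = \frac{60040}{9} + \frac{76 K}{9}$ ($d{\left(t,K \right)} = \left(\left(\frac{1}{9} + \frac{-3 + K}{9}\right) + 88\right) \left(-49 + 125\right) = \left(\left(\frac{1}{9} + \left(- \frac{1}{3} + \frac{K}{9}\right)\right) + 88\right) 76 = \left(\left(- \frac{2}{9} + \frac{K}{9}\right) + 88\right) 76 = \left(\frac{790}{9} + \frac{K}{9}\right) 76 = \frac{60040}{9} + \frac{76 K}{9}$)
$- d{\left(z,43 \right)} = - (\frac{60040}{9} + \frac{76}{9} \cdot 43) = - (\frac{60040}{9} + \frac{3268}{9}) = \left(-1\right) \frac{63308}{9} = - \frac{63308}{9}$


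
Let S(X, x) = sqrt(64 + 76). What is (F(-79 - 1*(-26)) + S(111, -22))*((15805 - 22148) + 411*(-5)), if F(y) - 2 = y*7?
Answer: 3098862 - 16796*sqrt(35) ≈ 2.9995e+6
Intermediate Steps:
F(y) = 2 + 7*y (F(y) = 2 + y*7 = 2 + 7*y)
S(X, x) = 2*sqrt(35) (S(X, x) = sqrt(140) = 2*sqrt(35))
(F(-79 - 1*(-26)) + S(111, -22))*((15805 - 22148) + 411*(-5)) = ((2 + 7*(-79 - 1*(-26))) + 2*sqrt(35))*((15805 - 22148) + 411*(-5)) = ((2 + 7*(-79 + 26)) + 2*sqrt(35))*(-6343 - 2055) = ((2 + 7*(-53)) + 2*sqrt(35))*(-8398) = ((2 - 371) + 2*sqrt(35))*(-8398) = (-369 + 2*sqrt(35))*(-8398) = 3098862 - 16796*sqrt(35)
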